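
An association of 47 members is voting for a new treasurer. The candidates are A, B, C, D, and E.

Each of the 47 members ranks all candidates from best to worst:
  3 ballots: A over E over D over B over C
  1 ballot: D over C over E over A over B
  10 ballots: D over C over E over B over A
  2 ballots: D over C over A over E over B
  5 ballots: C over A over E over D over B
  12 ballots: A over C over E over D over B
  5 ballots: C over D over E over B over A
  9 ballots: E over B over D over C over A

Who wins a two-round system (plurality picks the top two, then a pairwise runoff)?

Round 1 first-place votes: A 15, B 0, C 10, D 13, E 9. A and D advance.
Runoff: A is ranked above D on 20 ballots, D above A on 27.

D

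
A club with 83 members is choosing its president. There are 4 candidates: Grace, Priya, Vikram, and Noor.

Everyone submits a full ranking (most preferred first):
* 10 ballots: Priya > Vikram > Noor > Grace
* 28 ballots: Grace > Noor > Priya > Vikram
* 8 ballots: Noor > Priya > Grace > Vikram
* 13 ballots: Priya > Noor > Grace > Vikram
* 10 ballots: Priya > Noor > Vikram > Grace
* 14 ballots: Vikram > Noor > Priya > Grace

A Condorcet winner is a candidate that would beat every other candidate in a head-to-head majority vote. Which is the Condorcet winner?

Noor vs Grace: 55–28
Noor vs Priya: 50–33
Noor vs Vikram: 59–24
Noor beats every other candidate.

Noor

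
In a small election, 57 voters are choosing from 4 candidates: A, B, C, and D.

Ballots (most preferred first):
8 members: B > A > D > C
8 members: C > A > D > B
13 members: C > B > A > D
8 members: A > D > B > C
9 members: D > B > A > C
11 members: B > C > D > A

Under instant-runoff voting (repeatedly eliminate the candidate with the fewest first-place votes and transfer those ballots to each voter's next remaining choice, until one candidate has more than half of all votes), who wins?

Round 1: A 8, B 19, C 21, D 9. A eliminated.
Round 2: B 19, C 21, D 17. D eliminated.
Round 3: B 36, C 21. B has a majority (≥29).

B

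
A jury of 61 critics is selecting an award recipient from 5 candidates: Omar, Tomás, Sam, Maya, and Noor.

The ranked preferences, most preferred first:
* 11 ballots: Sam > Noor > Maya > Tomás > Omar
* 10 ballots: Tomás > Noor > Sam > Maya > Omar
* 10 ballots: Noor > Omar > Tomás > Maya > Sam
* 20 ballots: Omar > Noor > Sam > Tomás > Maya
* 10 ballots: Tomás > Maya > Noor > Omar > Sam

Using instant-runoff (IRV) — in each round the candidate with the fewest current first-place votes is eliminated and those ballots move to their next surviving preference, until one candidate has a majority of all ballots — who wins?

Tomás

Round 1: Omar 20, Tomás 20, Sam 11, Maya 0, Noor 10. Maya eliminated.
Round 2: Omar 20, Tomás 20, Sam 11, Noor 10. Noor eliminated.
Round 3: Omar 30, Tomás 20, Sam 11. Sam eliminated.
Round 4: Omar 30, Tomás 31. Tomás has a majority (≥31).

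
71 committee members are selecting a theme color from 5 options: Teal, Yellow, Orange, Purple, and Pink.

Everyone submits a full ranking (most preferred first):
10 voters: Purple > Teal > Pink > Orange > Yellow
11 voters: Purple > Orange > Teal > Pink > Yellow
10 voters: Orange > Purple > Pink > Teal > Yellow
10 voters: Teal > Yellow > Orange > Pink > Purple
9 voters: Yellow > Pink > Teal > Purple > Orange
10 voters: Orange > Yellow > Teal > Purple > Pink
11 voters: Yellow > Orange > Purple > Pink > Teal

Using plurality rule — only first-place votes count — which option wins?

Purple

First-place votes: Teal 10, Yellow 20, Orange 20, Purple 21, Pink 0.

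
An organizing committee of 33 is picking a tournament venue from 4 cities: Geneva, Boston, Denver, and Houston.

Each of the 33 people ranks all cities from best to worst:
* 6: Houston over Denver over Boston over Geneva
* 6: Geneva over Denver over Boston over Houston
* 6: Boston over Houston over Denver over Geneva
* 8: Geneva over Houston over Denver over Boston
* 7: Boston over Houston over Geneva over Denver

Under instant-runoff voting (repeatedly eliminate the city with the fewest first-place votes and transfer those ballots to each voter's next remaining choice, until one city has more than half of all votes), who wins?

Boston

Round 1: Geneva 14, Boston 13, Denver 0, Houston 6. Denver eliminated.
Round 2: Geneva 14, Boston 13, Houston 6. Houston eliminated.
Round 3: Geneva 14, Boston 19. Boston has a majority (≥17).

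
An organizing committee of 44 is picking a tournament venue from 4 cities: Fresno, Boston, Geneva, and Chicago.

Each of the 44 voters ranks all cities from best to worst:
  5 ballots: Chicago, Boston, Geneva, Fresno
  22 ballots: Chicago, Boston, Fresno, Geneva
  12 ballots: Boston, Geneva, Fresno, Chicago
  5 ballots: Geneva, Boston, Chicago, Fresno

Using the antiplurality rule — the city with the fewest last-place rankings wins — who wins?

Boston

Last-place votes: Fresno 10, Boston 0, Geneva 22, Chicago 12.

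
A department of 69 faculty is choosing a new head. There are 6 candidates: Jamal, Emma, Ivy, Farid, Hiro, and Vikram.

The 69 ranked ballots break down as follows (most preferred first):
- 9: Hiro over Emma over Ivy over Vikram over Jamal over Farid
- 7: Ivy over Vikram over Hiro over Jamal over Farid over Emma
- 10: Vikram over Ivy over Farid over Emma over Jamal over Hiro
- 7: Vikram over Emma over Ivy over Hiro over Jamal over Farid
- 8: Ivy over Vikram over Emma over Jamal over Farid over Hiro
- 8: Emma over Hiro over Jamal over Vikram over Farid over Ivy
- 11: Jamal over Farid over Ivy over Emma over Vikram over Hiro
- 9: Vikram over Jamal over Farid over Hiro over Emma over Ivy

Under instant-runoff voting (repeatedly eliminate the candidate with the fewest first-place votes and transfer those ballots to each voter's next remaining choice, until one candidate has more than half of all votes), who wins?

Ivy

Round 1: Jamal 11, Emma 8, Ivy 15, Farid 0, Hiro 9, Vikram 26. Farid eliminated.
Round 2: Jamal 11, Emma 8, Ivy 15, Hiro 9, Vikram 26. Emma eliminated.
Round 3: Jamal 11, Ivy 15, Hiro 17, Vikram 26. Jamal eliminated.
Round 4: Ivy 26, Hiro 17, Vikram 26. Hiro eliminated.
Round 5: Ivy 35, Vikram 34. Ivy has a majority (≥35).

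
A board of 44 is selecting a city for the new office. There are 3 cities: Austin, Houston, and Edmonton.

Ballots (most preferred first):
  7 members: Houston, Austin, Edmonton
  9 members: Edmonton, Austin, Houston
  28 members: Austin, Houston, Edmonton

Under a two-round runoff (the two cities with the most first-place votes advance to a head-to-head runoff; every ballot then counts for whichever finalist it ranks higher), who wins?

Austin

Round 1 first-place votes: Austin 28, Houston 7, Edmonton 9. Austin and Edmonton advance.
Runoff: Austin is ranked above Edmonton on 35 ballots, Edmonton above Austin on 9.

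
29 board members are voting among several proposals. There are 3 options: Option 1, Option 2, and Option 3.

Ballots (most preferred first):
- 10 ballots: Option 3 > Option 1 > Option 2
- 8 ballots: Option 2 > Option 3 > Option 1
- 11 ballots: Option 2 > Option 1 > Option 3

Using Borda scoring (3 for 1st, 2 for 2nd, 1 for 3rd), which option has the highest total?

Option 2

Option 1: 10×2 + 8×1 + 11×2 = 50
Option 2: 10×1 + 8×3 + 11×3 = 67
Option 3: 10×3 + 8×2 + 11×1 = 57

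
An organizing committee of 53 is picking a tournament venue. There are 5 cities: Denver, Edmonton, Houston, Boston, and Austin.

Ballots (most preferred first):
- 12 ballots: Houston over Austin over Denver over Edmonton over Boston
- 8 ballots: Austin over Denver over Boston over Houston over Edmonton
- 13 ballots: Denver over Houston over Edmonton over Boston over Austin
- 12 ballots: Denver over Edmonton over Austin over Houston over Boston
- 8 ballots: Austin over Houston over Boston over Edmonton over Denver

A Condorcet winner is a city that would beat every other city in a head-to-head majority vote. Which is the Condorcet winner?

Austin

Austin vs Denver: 28–25
Austin vs Edmonton: 28–25
Austin vs Houston: 28–25
Austin vs Boston: 40–13
Austin beats every other city.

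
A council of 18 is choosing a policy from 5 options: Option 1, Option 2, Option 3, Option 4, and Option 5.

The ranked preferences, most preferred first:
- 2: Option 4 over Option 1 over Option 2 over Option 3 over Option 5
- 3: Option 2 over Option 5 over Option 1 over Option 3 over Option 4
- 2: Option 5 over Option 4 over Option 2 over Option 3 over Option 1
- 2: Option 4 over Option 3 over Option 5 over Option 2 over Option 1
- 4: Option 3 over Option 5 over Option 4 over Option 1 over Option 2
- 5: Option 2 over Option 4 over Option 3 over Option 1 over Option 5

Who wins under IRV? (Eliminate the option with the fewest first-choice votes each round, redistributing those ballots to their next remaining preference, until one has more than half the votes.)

Round 1: Option 1 0, Option 2 8, Option 3 4, Option 4 4, Option 5 2. Option 1 eliminated.
Round 2: Option 2 8, Option 3 4, Option 4 4, Option 5 2. Option 5 eliminated.
Round 3: Option 2 8, Option 3 4, Option 4 6. Option 3 eliminated.
Round 4: Option 2 8, Option 4 10. Option 4 has a majority (≥10).

Option 4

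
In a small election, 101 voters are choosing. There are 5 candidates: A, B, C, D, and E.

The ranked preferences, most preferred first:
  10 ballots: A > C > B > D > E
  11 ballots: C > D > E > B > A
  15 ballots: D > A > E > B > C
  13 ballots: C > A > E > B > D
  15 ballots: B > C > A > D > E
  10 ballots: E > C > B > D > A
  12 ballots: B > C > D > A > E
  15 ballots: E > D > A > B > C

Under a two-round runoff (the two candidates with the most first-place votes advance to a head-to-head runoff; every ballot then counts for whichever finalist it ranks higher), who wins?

E

Round 1 first-place votes: A 10, B 27, C 24, D 15, E 25. B and E advance.
Runoff: B is ranked above E on 37 ballots, E above B on 64.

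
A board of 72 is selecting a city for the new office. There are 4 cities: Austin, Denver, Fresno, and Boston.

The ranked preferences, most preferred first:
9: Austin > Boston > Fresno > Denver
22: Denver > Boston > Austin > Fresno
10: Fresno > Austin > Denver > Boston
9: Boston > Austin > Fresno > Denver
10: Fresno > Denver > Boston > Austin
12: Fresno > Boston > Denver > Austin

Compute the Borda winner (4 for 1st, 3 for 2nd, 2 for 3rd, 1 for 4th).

Austin: 9×4 + 22×2 + 10×3 + 9×3 + 10×1 + 12×1 = 159
Denver: 9×1 + 22×4 + 10×2 + 9×1 + 10×3 + 12×2 = 180
Fresno: 9×2 + 22×1 + 10×4 + 9×2 + 10×4 + 12×4 = 186
Boston: 9×3 + 22×3 + 10×1 + 9×4 + 10×2 + 12×3 = 195

Boston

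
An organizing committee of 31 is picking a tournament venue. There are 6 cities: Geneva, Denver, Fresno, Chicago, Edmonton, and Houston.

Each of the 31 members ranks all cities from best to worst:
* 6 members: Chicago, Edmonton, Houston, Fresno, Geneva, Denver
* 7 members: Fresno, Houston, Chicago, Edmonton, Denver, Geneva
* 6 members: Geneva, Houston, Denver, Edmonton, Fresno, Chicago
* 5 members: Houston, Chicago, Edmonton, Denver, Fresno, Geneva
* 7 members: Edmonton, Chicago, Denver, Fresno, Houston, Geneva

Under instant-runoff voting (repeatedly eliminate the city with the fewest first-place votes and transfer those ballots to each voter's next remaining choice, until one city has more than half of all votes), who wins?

Chicago

Round 1: Geneva 6, Denver 0, Fresno 7, Chicago 6, Edmonton 7, Houston 5. Denver eliminated.
Round 2: Geneva 6, Fresno 7, Chicago 6, Edmonton 7, Houston 5. Houston eliminated.
Round 3: Geneva 6, Fresno 7, Chicago 11, Edmonton 7. Geneva eliminated.
Round 4: Fresno 7, Chicago 11, Edmonton 13. Fresno eliminated.
Round 5: Chicago 18, Edmonton 13. Chicago has a majority (≥16).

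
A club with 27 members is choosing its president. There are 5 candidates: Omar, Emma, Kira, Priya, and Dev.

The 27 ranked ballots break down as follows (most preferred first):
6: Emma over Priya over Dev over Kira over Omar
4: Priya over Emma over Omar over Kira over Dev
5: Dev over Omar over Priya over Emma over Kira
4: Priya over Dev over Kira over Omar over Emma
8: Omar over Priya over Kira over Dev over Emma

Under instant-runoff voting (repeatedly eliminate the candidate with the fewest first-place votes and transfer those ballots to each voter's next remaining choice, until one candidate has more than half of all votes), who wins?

Priya

Round 1: Omar 8, Emma 6, Kira 0, Priya 8, Dev 5. Kira eliminated.
Round 2: Omar 8, Emma 6, Priya 8, Dev 5. Dev eliminated.
Round 3: Omar 13, Emma 6, Priya 8. Emma eliminated.
Round 4: Omar 13, Priya 14. Priya has a majority (≥14).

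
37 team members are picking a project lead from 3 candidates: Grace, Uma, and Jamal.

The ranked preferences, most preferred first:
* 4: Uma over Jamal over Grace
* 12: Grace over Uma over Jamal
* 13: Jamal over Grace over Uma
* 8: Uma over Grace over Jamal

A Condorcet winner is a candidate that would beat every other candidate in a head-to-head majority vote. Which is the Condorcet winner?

Grace vs Uma: 25–12
Grace vs Jamal: 20–17
Grace beats every other candidate.

Grace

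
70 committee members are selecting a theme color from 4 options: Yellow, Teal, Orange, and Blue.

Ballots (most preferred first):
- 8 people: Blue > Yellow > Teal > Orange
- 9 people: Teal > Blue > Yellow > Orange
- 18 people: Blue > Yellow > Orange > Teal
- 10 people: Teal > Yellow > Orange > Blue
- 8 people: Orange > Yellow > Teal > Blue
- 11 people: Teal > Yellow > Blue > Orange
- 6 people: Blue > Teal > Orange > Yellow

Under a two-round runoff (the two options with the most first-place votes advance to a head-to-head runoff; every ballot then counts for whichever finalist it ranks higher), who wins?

Round 1 first-place votes: Yellow 0, Teal 30, Orange 8, Blue 32. Blue and Teal advance.
Runoff: Blue is ranked above Teal on 32 ballots, Teal above Blue on 38.

Teal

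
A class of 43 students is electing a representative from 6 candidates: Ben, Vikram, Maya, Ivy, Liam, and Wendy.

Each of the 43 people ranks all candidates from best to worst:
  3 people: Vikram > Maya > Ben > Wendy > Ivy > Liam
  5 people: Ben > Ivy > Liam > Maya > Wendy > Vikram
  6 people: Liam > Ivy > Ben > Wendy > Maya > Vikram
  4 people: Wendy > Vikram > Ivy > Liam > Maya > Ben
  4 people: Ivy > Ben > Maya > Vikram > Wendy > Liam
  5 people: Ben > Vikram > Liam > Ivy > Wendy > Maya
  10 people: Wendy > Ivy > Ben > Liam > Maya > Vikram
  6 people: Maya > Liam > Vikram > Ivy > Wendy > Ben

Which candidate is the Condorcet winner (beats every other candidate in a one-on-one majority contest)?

Ivy

Ivy vs Ben: 30–13
Ivy vs Vikram: 25–18
Ivy vs Maya: 34–9
Ivy vs Liam: 26–17
Ivy vs Wendy: 26–17
Ivy beats every other candidate.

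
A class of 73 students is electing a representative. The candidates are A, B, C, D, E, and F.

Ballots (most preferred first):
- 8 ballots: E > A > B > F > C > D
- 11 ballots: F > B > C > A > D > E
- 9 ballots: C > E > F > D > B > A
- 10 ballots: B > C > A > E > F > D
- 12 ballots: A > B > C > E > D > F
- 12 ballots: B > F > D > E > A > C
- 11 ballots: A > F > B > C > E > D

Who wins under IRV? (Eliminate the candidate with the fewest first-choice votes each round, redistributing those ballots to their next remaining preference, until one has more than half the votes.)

Round 1: A 23, B 22, C 9, D 0, E 8, F 11. D eliminated.
Round 2: A 23, B 22, C 9, E 8, F 11. E eliminated.
Round 3: A 31, B 22, C 9, F 11. C eliminated.
Round 4: A 31, B 22, F 20. F eliminated.
Round 5: A 31, B 42. B has a majority (≥37).

B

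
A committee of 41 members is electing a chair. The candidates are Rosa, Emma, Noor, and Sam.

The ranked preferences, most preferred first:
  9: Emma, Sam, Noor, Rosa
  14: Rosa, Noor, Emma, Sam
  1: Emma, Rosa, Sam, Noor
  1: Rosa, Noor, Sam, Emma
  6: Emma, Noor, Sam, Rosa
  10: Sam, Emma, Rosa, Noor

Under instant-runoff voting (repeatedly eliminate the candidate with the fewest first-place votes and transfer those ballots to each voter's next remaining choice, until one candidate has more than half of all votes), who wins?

Emma

Round 1: Rosa 15, Emma 16, Noor 0, Sam 10. Noor eliminated.
Round 2: Rosa 15, Emma 16, Sam 10. Sam eliminated.
Round 3: Rosa 15, Emma 26. Emma has a majority (≥21).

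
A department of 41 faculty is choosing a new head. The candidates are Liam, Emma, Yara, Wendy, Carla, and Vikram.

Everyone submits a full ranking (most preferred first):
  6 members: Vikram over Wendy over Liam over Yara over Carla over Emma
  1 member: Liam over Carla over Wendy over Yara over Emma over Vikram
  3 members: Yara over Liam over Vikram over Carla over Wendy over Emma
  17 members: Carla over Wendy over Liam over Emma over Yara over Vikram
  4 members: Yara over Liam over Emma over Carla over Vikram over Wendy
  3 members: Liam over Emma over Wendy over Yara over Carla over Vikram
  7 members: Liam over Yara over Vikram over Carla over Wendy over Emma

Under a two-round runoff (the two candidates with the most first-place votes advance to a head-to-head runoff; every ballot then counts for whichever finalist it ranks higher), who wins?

Liam

Round 1 first-place votes: Liam 11, Emma 0, Yara 7, Wendy 0, Carla 17, Vikram 6. Carla and Liam advance.
Runoff: Carla is ranked above Liam on 17 ballots, Liam above Carla on 24.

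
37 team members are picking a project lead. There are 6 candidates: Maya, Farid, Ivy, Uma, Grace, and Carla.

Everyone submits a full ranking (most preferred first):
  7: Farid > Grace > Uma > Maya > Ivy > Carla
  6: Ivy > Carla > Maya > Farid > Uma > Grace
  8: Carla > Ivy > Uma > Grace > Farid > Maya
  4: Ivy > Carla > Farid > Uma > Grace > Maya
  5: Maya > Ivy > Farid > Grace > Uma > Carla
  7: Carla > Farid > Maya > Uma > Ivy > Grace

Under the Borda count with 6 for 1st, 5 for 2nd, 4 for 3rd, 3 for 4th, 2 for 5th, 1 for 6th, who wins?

Ivy

Maya: 7×3 + 6×4 + 8×1 + 4×1 + 5×6 + 7×4 = 115
Farid: 7×6 + 6×3 + 8×2 + 4×4 + 5×4 + 7×5 = 147
Ivy: 7×2 + 6×6 + 8×5 + 4×6 + 5×5 + 7×2 = 153
Uma: 7×4 + 6×2 + 8×4 + 4×3 + 5×2 + 7×3 = 115
Grace: 7×5 + 6×1 + 8×3 + 4×2 + 5×3 + 7×1 = 95
Carla: 7×1 + 6×5 + 8×6 + 4×5 + 5×1 + 7×6 = 152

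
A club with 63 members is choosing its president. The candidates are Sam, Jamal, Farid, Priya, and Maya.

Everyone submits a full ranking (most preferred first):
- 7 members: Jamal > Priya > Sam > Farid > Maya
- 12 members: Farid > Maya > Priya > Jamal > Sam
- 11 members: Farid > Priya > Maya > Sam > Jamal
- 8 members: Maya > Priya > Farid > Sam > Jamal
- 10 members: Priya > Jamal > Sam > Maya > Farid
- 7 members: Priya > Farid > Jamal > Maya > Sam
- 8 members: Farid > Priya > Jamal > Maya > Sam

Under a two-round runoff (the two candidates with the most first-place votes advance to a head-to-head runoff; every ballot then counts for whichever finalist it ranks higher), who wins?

Priya

Round 1 first-place votes: Sam 0, Jamal 7, Farid 31, Priya 17, Maya 8. Farid and Priya advance.
Runoff: Farid is ranked above Priya on 31 ballots, Priya above Farid on 32.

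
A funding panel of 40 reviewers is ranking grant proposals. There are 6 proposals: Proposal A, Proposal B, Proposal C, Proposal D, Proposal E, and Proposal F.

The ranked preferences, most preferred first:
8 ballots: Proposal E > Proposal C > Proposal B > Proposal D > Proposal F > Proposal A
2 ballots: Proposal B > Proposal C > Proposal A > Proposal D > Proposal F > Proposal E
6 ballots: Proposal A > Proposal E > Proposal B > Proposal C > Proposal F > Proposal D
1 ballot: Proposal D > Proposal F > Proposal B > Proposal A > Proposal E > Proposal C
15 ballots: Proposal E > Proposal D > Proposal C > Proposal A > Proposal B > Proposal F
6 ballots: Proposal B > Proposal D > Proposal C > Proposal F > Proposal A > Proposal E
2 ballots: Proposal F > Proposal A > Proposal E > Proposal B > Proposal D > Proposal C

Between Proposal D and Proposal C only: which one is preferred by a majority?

Proposal D

Proposal D is ranked above Proposal C on 24 ballots; Proposal C above Proposal D on 16.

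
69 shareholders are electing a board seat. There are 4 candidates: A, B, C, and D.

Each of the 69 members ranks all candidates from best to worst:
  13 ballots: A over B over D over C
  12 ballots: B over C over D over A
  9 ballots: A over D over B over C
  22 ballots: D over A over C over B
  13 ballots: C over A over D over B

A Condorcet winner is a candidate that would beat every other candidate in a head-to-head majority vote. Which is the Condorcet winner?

A

A vs B: 57–12
A vs C: 44–25
A vs D: 35–34
A beats every other candidate.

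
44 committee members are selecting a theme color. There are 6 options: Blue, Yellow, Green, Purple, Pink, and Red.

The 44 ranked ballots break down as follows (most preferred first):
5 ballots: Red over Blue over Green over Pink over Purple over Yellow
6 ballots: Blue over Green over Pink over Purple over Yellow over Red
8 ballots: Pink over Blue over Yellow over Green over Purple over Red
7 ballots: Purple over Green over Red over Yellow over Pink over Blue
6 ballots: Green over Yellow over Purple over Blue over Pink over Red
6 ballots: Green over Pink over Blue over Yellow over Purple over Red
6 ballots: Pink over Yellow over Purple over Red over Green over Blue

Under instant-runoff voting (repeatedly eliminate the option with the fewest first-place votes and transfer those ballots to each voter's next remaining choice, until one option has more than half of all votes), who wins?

Green

Round 1: Blue 6, Yellow 0, Green 12, Purple 7, Pink 14, Red 5. Yellow eliminated.
Round 2: Blue 6, Green 12, Purple 7, Pink 14, Red 5. Red eliminated.
Round 3: Blue 11, Green 12, Purple 7, Pink 14. Purple eliminated.
Round 4: Blue 11, Green 19, Pink 14. Blue eliminated.
Round 5: Green 30, Pink 14. Green has a majority (≥23).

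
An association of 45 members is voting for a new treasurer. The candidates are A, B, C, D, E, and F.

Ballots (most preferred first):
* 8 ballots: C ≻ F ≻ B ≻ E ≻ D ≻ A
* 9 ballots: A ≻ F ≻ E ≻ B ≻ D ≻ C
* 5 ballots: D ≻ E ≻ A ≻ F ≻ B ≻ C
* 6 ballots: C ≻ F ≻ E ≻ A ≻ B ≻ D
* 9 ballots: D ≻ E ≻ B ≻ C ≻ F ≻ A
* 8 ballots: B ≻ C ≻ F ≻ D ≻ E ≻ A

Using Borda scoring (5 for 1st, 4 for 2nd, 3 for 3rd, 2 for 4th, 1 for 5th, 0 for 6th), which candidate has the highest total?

F

A: 8×0 + 9×5 + 5×3 + 6×2 + 9×0 + 8×0 = 72
B: 8×3 + 9×2 + 5×1 + 6×1 + 9×3 + 8×5 = 120
C: 8×5 + 9×0 + 5×0 + 6×5 + 9×2 + 8×4 = 120
D: 8×1 + 9×1 + 5×5 + 6×0 + 9×5 + 8×2 = 103
E: 8×2 + 9×3 + 5×4 + 6×3 + 9×4 + 8×1 = 125
F: 8×4 + 9×4 + 5×2 + 6×4 + 9×1 + 8×3 = 135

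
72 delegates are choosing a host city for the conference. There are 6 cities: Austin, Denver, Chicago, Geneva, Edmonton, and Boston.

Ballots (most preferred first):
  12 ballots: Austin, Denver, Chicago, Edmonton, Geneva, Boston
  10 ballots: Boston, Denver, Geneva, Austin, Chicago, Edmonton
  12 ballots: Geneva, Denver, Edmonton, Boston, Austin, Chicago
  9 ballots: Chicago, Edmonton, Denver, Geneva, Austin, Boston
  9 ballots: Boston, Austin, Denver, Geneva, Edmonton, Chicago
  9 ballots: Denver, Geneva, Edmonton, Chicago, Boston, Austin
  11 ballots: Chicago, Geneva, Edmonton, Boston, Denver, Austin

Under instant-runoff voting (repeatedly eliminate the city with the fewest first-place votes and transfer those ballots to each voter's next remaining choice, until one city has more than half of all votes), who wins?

Round 1: Austin 12, Denver 9, Chicago 20, Geneva 12, Edmonton 0, Boston 19. Edmonton eliminated.
Round 2: Austin 12, Denver 9, Chicago 20, Geneva 12, Boston 19. Denver eliminated.
Round 3: Austin 12, Chicago 20, Geneva 21, Boston 19. Austin eliminated.
Round 4: Chicago 32, Geneva 21, Boston 19. Boston eliminated.
Round 5: Chicago 32, Geneva 40. Geneva has a majority (≥37).

Geneva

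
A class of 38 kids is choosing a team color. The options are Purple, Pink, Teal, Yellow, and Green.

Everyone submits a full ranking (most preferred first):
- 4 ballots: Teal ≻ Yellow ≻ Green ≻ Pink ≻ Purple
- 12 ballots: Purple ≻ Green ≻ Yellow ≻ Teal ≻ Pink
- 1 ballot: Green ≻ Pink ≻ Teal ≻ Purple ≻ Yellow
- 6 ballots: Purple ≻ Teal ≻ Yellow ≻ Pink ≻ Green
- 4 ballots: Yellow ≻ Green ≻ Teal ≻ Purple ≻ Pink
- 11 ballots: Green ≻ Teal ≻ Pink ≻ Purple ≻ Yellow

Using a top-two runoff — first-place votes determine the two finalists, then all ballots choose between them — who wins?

Green

Round 1 first-place votes: Purple 18, Pink 0, Teal 4, Yellow 4, Green 12. Purple and Green advance.
Runoff: Purple is ranked above Green on 18 ballots, Green above Purple on 20.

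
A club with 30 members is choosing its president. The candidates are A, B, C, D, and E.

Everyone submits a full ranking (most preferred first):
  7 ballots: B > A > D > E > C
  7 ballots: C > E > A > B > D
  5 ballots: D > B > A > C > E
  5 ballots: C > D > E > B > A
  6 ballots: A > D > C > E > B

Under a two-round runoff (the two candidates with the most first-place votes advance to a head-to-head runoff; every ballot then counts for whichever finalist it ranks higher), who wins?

Round 1 first-place votes: A 6, B 7, C 12, D 5, E 0. C and B advance.
Runoff: C is ranked above B on 18 ballots, B above C on 12.

C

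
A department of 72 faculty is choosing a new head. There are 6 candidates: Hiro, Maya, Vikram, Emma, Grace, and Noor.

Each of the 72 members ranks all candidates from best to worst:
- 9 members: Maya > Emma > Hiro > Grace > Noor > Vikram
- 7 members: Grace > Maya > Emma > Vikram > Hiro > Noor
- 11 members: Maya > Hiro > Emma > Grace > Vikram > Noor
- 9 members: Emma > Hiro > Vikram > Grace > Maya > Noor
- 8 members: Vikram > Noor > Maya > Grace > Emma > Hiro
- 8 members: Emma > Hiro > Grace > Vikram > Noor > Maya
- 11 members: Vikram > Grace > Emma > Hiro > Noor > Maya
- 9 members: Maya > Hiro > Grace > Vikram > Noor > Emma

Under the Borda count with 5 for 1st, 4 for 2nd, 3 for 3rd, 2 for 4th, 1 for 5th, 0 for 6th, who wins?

Hiro: 9×3 + 7×1 + 11×4 + 9×4 + 8×0 + 8×4 + 11×2 + 9×4 = 204
Maya: 9×5 + 7×4 + 11×5 + 9×1 + 8×3 + 8×0 + 11×0 + 9×5 = 206
Vikram: 9×0 + 7×2 + 11×1 + 9×3 + 8×5 + 8×2 + 11×5 + 9×2 = 181
Emma: 9×4 + 7×3 + 11×3 + 9×5 + 8×1 + 8×5 + 11×3 + 9×0 = 216
Grace: 9×2 + 7×5 + 11×2 + 9×2 + 8×2 + 8×3 + 11×4 + 9×3 = 204
Noor: 9×1 + 7×0 + 11×0 + 9×0 + 8×4 + 8×1 + 11×1 + 9×1 = 69

Emma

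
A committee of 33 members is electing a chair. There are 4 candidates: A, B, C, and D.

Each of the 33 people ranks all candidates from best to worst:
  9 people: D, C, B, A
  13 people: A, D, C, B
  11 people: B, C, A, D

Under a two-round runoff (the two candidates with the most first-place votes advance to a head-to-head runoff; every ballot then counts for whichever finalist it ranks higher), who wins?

Round 1 first-place votes: A 13, B 11, C 0, D 9. A and B advance.
Runoff: A is ranked above B on 13 ballots, B above A on 20.

B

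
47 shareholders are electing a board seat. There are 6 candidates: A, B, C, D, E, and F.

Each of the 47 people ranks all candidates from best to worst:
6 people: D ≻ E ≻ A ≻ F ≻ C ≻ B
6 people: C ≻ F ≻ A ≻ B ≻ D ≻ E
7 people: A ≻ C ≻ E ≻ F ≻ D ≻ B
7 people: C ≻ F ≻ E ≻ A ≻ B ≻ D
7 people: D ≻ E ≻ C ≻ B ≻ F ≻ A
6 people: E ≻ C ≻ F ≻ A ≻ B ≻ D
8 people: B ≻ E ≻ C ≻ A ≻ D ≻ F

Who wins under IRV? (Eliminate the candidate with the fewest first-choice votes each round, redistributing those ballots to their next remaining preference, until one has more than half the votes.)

C

Round 1: A 7, B 8, C 13, D 13, E 6, F 0. F eliminated.
Round 2: A 7, B 8, C 13, D 13, E 6. E eliminated.
Round 3: A 7, B 8, C 19, D 13. A eliminated.
Round 4: B 8, C 26, D 13. C has a majority (≥24).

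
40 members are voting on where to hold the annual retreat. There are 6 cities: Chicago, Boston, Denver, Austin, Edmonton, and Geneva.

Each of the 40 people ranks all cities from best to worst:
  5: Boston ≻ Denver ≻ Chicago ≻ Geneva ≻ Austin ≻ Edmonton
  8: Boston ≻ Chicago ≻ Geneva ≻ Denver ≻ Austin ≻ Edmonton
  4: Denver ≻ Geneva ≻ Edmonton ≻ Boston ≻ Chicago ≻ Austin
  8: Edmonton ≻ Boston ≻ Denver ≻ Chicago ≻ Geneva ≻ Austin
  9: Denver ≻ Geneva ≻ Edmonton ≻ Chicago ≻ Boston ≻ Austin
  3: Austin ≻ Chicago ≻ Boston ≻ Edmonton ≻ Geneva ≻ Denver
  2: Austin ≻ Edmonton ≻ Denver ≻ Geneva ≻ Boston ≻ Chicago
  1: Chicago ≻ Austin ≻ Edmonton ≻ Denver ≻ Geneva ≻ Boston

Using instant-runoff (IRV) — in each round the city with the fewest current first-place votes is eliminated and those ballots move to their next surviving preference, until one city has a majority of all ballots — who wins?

Boston

Round 1: Chicago 1, Boston 13, Denver 13, Austin 5, Edmonton 8, Geneva 0. Geneva eliminated.
Round 2: Chicago 1, Boston 13, Denver 13, Austin 5, Edmonton 8. Chicago eliminated.
Round 3: Boston 13, Denver 13, Austin 6, Edmonton 8. Austin eliminated.
Round 4: Boston 16, Denver 13, Edmonton 11. Edmonton eliminated.
Round 5: Boston 24, Denver 16. Boston has a majority (≥21).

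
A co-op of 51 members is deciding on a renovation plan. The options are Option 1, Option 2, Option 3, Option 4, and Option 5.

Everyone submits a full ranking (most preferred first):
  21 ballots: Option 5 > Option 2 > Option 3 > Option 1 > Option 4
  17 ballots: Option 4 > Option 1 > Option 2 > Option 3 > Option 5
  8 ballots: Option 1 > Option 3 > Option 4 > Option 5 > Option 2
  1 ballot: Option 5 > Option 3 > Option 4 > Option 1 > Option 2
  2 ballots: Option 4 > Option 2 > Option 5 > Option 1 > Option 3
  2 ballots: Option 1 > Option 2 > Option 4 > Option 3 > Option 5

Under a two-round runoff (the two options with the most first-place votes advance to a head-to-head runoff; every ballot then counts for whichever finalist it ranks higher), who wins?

Option 4

Round 1 first-place votes: Option 1 10, Option 2 0, Option 3 0, Option 4 19, Option 5 22. Option 5 and Option 4 advance.
Runoff: Option 5 is ranked above Option 4 on 22 ballots, Option 4 above Option 5 on 29.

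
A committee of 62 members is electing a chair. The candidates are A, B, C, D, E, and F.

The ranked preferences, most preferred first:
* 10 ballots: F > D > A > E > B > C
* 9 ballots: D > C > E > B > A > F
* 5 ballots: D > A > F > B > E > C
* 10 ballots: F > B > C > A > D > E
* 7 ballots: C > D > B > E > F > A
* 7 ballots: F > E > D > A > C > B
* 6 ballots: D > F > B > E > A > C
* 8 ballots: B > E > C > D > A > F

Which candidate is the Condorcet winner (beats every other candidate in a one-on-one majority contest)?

D

D vs A: 52–10
D vs B: 44–18
D vs C: 37–25
D vs E: 47–15
D vs F: 35–27
D beats every other candidate.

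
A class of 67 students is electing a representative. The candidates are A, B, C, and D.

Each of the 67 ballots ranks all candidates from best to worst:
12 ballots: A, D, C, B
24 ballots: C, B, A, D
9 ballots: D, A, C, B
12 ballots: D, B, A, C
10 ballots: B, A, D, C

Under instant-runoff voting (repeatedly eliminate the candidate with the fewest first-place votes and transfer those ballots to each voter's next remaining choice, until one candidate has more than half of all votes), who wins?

Round 1: A 12, B 10, C 24, D 21. B eliminated.
Round 2: A 22, C 24, D 21. D eliminated.
Round 3: A 43, C 24. A has a majority (≥34).

A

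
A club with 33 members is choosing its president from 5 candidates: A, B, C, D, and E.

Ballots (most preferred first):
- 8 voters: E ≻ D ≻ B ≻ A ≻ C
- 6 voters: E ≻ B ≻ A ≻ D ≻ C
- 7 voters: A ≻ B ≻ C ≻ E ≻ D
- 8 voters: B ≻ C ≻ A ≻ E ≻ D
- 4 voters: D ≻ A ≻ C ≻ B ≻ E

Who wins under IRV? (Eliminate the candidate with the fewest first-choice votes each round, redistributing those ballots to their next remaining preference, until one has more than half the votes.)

A

Round 1: A 7, B 8, C 0, D 4, E 14. C eliminated.
Round 2: A 7, B 8, D 4, E 14. D eliminated.
Round 3: A 11, B 8, E 14. B eliminated.
Round 4: A 19, E 14. A has a majority (≥17).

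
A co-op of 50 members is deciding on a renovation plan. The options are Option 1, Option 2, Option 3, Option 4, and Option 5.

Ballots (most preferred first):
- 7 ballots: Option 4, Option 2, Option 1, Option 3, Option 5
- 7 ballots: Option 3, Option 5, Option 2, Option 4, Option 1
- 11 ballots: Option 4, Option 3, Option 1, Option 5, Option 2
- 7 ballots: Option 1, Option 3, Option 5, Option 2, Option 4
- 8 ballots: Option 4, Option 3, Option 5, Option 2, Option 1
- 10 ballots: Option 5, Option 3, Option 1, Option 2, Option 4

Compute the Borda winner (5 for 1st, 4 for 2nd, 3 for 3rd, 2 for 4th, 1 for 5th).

Option 1: 7×3 + 7×1 + 11×3 + 7×5 + 8×1 + 10×3 = 134
Option 2: 7×4 + 7×3 + 11×1 + 7×2 + 8×2 + 10×2 = 110
Option 3: 7×2 + 7×5 + 11×4 + 7×4 + 8×4 + 10×4 = 193
Option 4: 7×5 + 7×2 + 11×5 + 7×1 + 8×5 + 10×1 = 161
Option 5: 7×1 + 7×4 + 11×2 + 7×3 + 8×3 + 10×5 = 152

Option 3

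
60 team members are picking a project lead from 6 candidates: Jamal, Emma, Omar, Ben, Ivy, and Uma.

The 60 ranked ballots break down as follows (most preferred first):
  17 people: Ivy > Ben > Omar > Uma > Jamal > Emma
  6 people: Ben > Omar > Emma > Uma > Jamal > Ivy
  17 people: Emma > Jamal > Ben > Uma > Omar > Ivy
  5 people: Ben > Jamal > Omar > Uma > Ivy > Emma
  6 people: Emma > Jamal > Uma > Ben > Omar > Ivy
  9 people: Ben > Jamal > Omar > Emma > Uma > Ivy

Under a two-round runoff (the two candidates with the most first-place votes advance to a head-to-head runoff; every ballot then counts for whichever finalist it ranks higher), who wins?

Ben

Round 1 first-place votes: Jamal 0, Emma 23, Omar 0, Ben 20, Ivy 17, Uma 0. Emma and Ben advance.
Runoff: Emma is ranked above Ben on 23 ballots, Ben above Emma on 37.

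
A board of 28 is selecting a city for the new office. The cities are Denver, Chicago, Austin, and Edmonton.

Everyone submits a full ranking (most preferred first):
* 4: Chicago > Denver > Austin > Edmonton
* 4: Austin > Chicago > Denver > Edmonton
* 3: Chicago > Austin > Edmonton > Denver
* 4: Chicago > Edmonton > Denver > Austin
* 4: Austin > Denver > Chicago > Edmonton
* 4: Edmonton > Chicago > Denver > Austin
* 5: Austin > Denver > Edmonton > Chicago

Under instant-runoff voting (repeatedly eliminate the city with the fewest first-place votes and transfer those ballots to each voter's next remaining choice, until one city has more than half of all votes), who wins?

Round 1: Denver 0, Chicago 11, Austin 13, Edmonton 4. Denver eliminated.
Round 2: Chicago 11, Austin 13, Edmonton 4. Edmonton eliminated.
Round 3: Chicago 15, Austin 13. Chicago has a majority (≥15).

Chicago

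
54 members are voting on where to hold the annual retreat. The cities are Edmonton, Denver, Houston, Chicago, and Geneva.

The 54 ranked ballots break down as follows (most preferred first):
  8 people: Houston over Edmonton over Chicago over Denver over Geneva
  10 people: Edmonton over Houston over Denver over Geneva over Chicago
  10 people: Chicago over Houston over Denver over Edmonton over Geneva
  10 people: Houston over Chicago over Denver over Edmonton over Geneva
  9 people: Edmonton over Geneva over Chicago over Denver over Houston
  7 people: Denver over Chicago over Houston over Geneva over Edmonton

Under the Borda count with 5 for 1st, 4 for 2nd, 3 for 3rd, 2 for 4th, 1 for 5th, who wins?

Edmonton: 8×4 + 10×5 + 10×2 + 10×2 + 9×5 + 7×1 = 174
Denver: 8×2 + 10×3 + 10×3 + 10×3 + 9×2 + 7×5 = 159
Houston: 8×5 + 10×4 + 10×4 + 10×5 + 9×1 + 7×3 = 200
Chicago: 8×3 + 10×1 + 10×5 + 10×4 + 9×3 + 7×4 = 179
Geneva: 8×1 + 10×2 + 10×1 + 10×1 + 9×4 + 7×2 = 98

Houston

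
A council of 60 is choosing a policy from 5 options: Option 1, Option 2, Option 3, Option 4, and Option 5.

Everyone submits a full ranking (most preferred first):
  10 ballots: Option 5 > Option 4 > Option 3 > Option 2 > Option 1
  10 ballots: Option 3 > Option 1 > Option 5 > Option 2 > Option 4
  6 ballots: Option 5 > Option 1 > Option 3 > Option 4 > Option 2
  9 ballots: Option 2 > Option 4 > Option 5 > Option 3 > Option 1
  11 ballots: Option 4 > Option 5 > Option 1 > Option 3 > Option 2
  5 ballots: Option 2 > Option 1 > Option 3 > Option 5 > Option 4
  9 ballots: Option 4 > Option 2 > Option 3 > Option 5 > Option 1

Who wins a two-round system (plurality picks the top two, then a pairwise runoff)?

Round 1 first-place votes: Option 1 0, Option 2 14, Option 3 10, Option 4 20, Option 5 16. Option 4 and Option 5 advance.
Runoff: Option 4 is ranked above Option 5 on 29 ballots, Option 5 above Option 4 on 31.

Option 5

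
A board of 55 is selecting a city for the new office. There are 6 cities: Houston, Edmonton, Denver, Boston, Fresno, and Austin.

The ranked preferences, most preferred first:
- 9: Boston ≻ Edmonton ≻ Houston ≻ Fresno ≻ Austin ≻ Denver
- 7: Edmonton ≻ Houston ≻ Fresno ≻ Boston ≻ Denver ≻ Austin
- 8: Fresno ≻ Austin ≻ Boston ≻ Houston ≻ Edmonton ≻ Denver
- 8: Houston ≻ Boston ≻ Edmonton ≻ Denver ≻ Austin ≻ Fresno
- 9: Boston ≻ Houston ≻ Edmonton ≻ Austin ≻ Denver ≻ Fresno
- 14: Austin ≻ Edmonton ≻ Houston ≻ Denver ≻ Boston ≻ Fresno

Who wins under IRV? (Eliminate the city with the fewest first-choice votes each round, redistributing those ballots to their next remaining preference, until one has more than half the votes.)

Boston

Round 1: Houston 8, Edmonton 7, Denver 0, Boston 18, Fresno 8, Austin 14. Denver eliminated.
Round 2: Houston 8, Edmonton 7, Boston 18, Fresno 8, Austin 14. Edmonton eliminated.
Round 3: Houston 15, Boston 18, Fresno 8, Austin 14. Fresno eliminated.
Round 4: Houston 15, Boston 18, Austin 22. Houston eliminated.
Round 5: Boston 33, Austin 22. Boston has a majority (≥28).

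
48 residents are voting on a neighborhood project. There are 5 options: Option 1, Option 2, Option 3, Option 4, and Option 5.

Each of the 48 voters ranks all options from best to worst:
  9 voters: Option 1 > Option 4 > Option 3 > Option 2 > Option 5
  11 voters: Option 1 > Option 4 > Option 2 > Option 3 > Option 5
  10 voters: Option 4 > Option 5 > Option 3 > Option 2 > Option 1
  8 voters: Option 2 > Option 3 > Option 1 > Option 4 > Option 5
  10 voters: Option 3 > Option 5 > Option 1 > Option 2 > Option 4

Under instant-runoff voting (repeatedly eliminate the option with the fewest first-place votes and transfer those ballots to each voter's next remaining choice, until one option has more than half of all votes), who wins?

Option 3

Round 1: Option 1 20, Option 2 8, Option 3 10, Option 4 10, Option 5 0. Option 5 eliminated.
Round 2: Option 1 20, Option 2 8, Option 3 10, Option 4 10. Option 2 eliminated.
Round 3: Option 1 20, Option 3 18, Option 4 10. Option 4 eliminated.
Round 4: Option 1 20, Option 3 28. Option 3 has a majority (≥25).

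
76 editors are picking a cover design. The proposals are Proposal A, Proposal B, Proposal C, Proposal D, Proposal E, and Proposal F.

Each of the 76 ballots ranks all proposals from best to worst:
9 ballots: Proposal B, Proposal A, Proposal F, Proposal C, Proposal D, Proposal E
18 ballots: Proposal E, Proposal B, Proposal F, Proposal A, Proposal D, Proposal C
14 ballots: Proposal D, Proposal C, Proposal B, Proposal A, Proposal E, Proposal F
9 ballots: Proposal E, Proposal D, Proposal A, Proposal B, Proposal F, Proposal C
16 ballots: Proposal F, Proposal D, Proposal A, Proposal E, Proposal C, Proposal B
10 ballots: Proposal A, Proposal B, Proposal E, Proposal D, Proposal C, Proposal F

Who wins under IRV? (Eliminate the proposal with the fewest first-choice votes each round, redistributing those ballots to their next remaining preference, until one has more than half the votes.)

Proposal A

Round 1: Proposal A 10, Proposal B 9, Proposal C 0, Proposal D 14, Proposal E 27, Proposal F 16. Proposal C eliminated.
Round 2: Proposal A 10, Proposal B 9, Proposal D 14, Proposal E 27, Proposal F 16. Proposal B eliminated.
Round 3: Proposal A 19, Proposal D 14, Proposal E 27, Proposal F 16. Proposal D eliminated.
Round 4: Proposal A 33, Proposal E 27, Proposal F 16. Proposal F eliminated.
Round 5: Proposal A 49, Proposal E 27. Proposal A has a majority (≥39).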